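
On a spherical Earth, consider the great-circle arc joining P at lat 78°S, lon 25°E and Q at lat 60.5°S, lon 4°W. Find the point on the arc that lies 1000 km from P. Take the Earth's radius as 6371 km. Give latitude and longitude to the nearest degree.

The haversine formula gives a central angle δ ≈ 0.346 rad (19.8°) between the endpoints. The total great-circle distance is δ·R ≈ 0.346 × 6371 ≈ 2202 km, so the target fraction is f = 1000/2202 ≈ 0.454.
Interpolate at f ≈ 0.454 with slerp weights a = sin((1−f)δ)/sin δ ≈ 0.554, b = sin(fδ)/sin δ ≈ 0.461.
p = a·p₁ + b·p₂ ≈ (0.331, 0.033, -0.943); φ = arcsin(p_z) ≈ -70.57°, λ = atan2(p_y, p_x) ≈ 5.66°.

≈ lat 71°S, lon 6°E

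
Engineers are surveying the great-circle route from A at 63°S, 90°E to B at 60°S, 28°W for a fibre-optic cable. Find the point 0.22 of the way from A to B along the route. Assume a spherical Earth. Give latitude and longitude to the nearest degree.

≈ 71°S, 71°E

Convert each endpoint to a unit vector on the sphere (x = cos φ cos λ, y = cos φ sin λ, z = sin φ).
The central angle between the endpoints is δ = arccos(p₁·p₂) ≈ 0.843 rad (48.3°).
Interpolate at f = 0.22 with slerp weights a = sin((1−f)δ)/sin δ ≈ 0.819, b = sin(fδ)/sin δ ≈ 0.247.
p = a·p₁ + b·p₂ ≈ (0.109, 0.314, -0.943); φ = arcsin(p_z) ≈ -70.61°, λ = atan2(p_y, p_x) ≈ 70.83°.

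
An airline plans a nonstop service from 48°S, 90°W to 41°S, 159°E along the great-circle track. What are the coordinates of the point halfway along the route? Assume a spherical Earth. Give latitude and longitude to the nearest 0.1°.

Convert each endpoint to a unit vector on the sphere (x = cos φ cos λ, y = cos φ sin λ, z = sin φ).
The central angle between the endpoints is δ = arccos(p₁·p₂) ≈ 1.259 rad (72.1°).
Interpolate at f = 1/2 with slerp weights a = sin((1−f)δ)/sin δ ≈ 0.619, b = sin(fδ)/sin δ ≈ 0.619.
p = a·p₁ + b·p₂ ≈ (-0.436, -0.247, -0.866); φ = arcsin(p_z) ≈ -59.95°, λ = atan2(p_y, p_x) ≈ -150.50°.

≈ 59.9°S, 150.5°W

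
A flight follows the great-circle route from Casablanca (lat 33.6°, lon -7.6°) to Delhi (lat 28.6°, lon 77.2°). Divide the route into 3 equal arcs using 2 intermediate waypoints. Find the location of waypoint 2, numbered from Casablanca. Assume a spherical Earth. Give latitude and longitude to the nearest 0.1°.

Write both endpoints as unit vectors p₁, p₂ with components (cos φ cos λ, cos φ sin λ, sin φ).
The central angle between the endpoints is δ = arccos(p₁·p₂) ≈ 1.233 rad (70.7°).
Interpolate at f = 2/3 with slerp weights a = sin((1−f)δ)/sin δ ≈ 0.423, b = sin(fδ)/sin δ ≈ 0.776.
p = a·p₁ + b·p₂ ≈ (0.501, 0.618, 0.606); φ = arcsin(p_z) ≈ 37.30°, λ = atan2(p_y, p_x) ≈ 50.99°.

≈ lat 37.3°, lon 51.0°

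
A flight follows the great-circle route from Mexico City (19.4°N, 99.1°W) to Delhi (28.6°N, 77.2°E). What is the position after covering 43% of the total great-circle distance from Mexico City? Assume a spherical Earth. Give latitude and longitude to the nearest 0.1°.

≈ 75.6°N, 84.3°W

Write both endpoints as unit vectors p₁, p₂ with components (cos φ cos λ, cos φ sin λ, sin φ).
The central angle between the endpoints is δ = arccos(p₁·p₂) ≈ 2.302 rad (131.9°).
Interpolate at f = 0.43 with slerp weights a = sin((1−f)δ)/sin δ ≈ 1.298, b = sin(fδ)/sin δ ≈ 1.122.
p = a·p₁ + b·p₂ ≈ (0.025, -0.248, 0.968); φ = arcsin(p_z) ≈ 75.57°, λ = atan2(p_y, p_x) ≈ -84.32°.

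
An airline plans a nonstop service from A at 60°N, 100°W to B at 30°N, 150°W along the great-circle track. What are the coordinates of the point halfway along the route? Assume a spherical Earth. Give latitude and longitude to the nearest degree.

From cos δ = sin φ₁ sin φ₂ + cos φ₁ cos φ₂ cos Δλ, the central angle is δ ≈ 0.779 rad (44.7°).
Interpolate at f = 1/2 with slerp weights a = sin((1−f)δ)/sin δ ≈ 0.541, b = sin(fδ)/sin δ ≈ 0.541.
p = a·p₁ + b·p₂ ≈ (-0.452, -0.500, 0.738); φ = arcsin(p_z) ≈ 47.59°, λ = atan2(p_y, p_x) ≈ -132.12°.

≈ 48°N, 132°W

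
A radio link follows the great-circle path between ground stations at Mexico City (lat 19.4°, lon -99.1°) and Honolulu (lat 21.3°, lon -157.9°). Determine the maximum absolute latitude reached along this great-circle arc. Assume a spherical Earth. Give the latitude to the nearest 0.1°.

≈ 23.2°

The great circle lies in the plane with unit normal n̂ = (p₁ × p₂)/|p₁ × p₂|.
Here n̂_z ≈ -0.919; the vertex latitude is φ_max = arccos|n̂_z| ≈ 23.2°.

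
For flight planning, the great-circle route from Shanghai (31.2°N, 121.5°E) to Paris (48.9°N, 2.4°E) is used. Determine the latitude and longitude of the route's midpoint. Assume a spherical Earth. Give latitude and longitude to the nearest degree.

The haversine formula gives a central angle δ ≈ 1.454 rad (83.3°) between the endpoints.
Interpolate at f = 1/2 with slerp weights a = sin((1−f)δ)/sin δ ≈ 0.669, b = sin(fδ)/sin δ ≈ 0.669.
p = a·p₁ + b·p₂ ≈ (0.140, 0.506, 0.851); φ = arcsin(p_z) ≈ 58.30°, λ = atan2(p_y, p_x) ≈ 74.50°.

≈ 58°N, 75°E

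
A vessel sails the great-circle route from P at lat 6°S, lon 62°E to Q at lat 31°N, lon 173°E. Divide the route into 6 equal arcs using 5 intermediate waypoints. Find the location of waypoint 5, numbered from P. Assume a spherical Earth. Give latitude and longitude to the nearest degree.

Write both endpoints as unit vectors p₁, p₂ with components (cos φ cos λ, cos φ sin λ, sin φ).
The central angle between the endpoints is δ = arccos(p₁·p₂) ≈ 1.938 rad (111.1°).
Interpolate at f = 5/6 with slerp weights a = sin((1−f)δ)/sin δ ≈ 0.340, b = sin(fδ)/sin δ ≈ 1.071.
p = a·p₁ + b·p₂ ≈ (-0.752, 0.411, 0.516); φ = arcsin(p_z) ≈ 31.05°, λ = atan2(p_y, p_x) ≈ 151.37°.

≈ lat 31°N, lon 151°E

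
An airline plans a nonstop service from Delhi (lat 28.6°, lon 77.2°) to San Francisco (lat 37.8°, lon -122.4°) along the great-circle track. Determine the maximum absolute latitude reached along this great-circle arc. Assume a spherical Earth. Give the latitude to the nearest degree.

The great circle lies in the plane with unit normal n̂ = (p₁ × p₂)/|p₁ × p₂|.
Here n̂_z ≈ +0.249; the vertex latitude is φ_max = arccos|n̂_z| ≈ 75.6°.
Check via Clairaut: cos φ_max = |cos φ₁| · sin C = cos(28.6°)·sin(16.5°) ≈ 0.249, again giving ≈ 75.6°.

≈ 76°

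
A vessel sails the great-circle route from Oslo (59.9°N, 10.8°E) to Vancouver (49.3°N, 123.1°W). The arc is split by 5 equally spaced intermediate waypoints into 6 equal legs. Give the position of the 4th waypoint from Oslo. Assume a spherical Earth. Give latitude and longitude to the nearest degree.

Write both endpoints as unit vectors p₁, p₂ with components (cos φ cos λ, cos φ sin λ, sin φ).
The central angle between the endpoints is δ = arccos(p₁·p₂) ≈ 1.127 rad (64.6°).
Interpolate at f = 4/6 with slerp weights a = sin((1−f)δ)/sin δ ≈ 0.406, b = sin(fδ)/sin δ ≈ 0.756.
p = a·p₁ + b·p₂ ≈ (-0.069, -0.375, 0.925); φ = arcsin(p_z) ≈ 67.60°, λ = atan2(p_y, p_x) ≈ -100.44°.

≈ 68°N, 100°W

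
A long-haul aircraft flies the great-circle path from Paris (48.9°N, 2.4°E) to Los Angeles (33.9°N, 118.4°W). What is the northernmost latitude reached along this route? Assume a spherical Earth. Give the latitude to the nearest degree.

≈ 62°N

The great circle lies in the plane with unit normal n̂ = (p₁ × p₂)/|p₁ × p₂|.
Here n̂_z ≈ -0.473; the vertex latitude is φ_max = arccos|n̂_z| ≈ 61.7°.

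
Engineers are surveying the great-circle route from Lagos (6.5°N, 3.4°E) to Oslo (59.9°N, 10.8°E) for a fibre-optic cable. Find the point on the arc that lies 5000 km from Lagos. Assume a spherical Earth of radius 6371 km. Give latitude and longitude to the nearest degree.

Write both endpoints as unit vectors p₁, p₂ with components (cos φ cos λ, cos φ sin λ, sin φ).
The central angle between the endpoints is δ = arccos(p₁·p₂) ≈ 0.937 rad (53.7°). The total great-circle distance is δ·R ≈ 0.937 × 6371 ≈ 5971 km, so the target fraction is f = 5000/5971 ≈ 0.837.
Interpolate at f ≈ 0.837 with slerp weights a = sin((1−f)δ)/sin δ ≈ 0.188, b = sin(fδ)/sin δ ≈ 0.877.
p = a·p₁ + b·p₂ ≈ (0.619, 0.094, 0.780); φ = arcsin(p_z) ≈ 51.26°, λ = atan2(p_y, p_x) ≈ 8.59°.

≈ 51°N, 9°E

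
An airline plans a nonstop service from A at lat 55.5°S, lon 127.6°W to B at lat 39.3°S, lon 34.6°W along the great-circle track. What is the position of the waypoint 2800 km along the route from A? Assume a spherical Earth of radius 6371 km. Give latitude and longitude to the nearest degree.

≈ lat 59°S, lon 81°W

The haversine formula gives a central angle δ ≈ 1.048 rad (60.1°) between the endpoints. The total great-circle distance is δ·R ≈ 1.048 × 6371 ≈ 6679 km, so the target fraction is f = 2800/6679 ≈ 0.419.
Interpolate at f ≈ 0.419 with slerp weights a = sin((1−f)δ)/sin δ ≈ 0.660, b = sin(fδ)/sin δ ≈ 0.491.
p = a·p₁ + b·p₂ ≈ (0.085, -0.512, -0.855); φ = arcsin(p_z) ≈ -58.74°, λ = atan2(p_y, p_x) ≈ -80.61°.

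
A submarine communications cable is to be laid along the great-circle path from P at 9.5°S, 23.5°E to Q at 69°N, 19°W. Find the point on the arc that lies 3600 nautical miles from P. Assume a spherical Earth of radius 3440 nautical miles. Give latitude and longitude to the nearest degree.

≈ 48°N, 5°E

Convert each endpoint to a unit vector on the sphere (x = cos φ cos λ, y = cos φ sin λ, z = sin φ).
The central angle between the endpoints is δ = arccos(p₁·p₂) ≈ 1.464 rad (83.9°). The total great-circle distance is δ·R ≈ 1.464 × 3440 ≈ 5036 nmi, so the target fraction is f = 3600/5036 ≈ 0.715.
Interpolate at f ≈ 0.715 with slerp weights a = sin((1−f)δ)/sin δ ≈ 0.408, b = sin(fδ)/sin δ ≈ 0.871.
p = a·p₁ + b·p₂ ≈ (0.664, 0.059, 0.745); φ = arcsin(p_z) ≈ 48.20°, λ = atan2(p_y, p_x) ≈ 5.06°.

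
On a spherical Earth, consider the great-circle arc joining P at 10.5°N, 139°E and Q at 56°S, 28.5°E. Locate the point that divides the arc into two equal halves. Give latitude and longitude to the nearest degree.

≈ 34°S, 105°E

Convert each endpoint to a unit vector on the sphere (x = cos φ cos λ, y = cos φ sin λ, z = sin φ).
The central angle between the endpoints is δ = arccos(p₁·p₂) ≈ 1.922 rad (110.1°).
Interpolate at f = 1/2 with slerp weights a = sin((1−f)δ)/sin δ ≈ 0.873, b = sin(fδ)/sin δ ≈ 0.873.
p = a·p₁ + b·p₂ ≈ (-0.219, 0.796, -0.565); φ = arcsin(p_z) ≈ -34.37°, λ = atan2(p_y, p_x) ≈ 105.37°.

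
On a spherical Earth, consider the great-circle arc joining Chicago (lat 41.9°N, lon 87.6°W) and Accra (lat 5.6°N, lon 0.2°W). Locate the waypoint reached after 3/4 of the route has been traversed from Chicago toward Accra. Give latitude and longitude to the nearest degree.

The haversine formula gives a central angle δ ≈ 1.472 rad (84.3°) between the endpoints.
Interpolate at f = 3/4 with slerp weights a = sin((1−f)δ)/sin δ ≈ 0.361, b = sin(fδ)/sin δ ≈ 0.897.
p = a·p₁ + b·p₂ ≈ (0.904, -0.272, 0.329); φ = arcsin(p_z) ≈ 19.21°, λ = atan2(p_y, p_x) ≈ -16.74°.

≈ lat 19°N, lon 17°W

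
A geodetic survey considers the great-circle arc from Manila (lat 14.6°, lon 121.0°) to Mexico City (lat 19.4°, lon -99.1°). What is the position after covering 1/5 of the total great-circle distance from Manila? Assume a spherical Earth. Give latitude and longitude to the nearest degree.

≈ lat 30°, lon 143°

Convert each endpoint to a unit vector on the sphere (x = cos φ cos λ, y = cos φ sin λ, z = sin φ).
The central angle between the endpoints is δ = arccos(p₁·p₂) ≈ 2.233 rad (127.9°).
Interpolate at f = 1/5 with slerp weights a = sin((1−f)δ)/sin δ ≈ 1.238, b = sin(fδ)/sin δ ≈ 0.547.
p = a·p₁ + b·p₂ ≈ (-0.699, 0.517, 0.494); φ = arcsin(p_z) ≈ 29.60°, λ = atan2(p_y, p_x) ≈ 143.48°.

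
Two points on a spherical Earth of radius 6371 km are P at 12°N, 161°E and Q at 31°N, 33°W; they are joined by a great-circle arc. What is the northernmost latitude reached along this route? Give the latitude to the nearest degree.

≈ 73°N

The great circle lies in the plane with unit normal n̂ = (p₁ × p₂)/|p₁ × p₂|.
Here n̂_z ≈ +0.287; the vertex latitude is φ_max = arccos|n̂_z| ≈ 73.3°.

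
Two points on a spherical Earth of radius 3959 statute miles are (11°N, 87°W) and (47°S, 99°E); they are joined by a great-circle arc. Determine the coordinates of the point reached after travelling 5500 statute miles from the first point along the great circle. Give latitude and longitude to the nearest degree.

≈ (68°S, 105°W)

Convert each endpoint to a unit vector on the sphere (x = cos φ cos λ, y = cos φ sin λ, z = sin φ).
The central angle between the endpoints is δ = arccos(p₁·p₂) ≈ 2.507 rad (143.6°). The total great-circle distance is δ·R ≈ 2.507 × 3959 ≈ 9925 mi, so the target fraction is f = 5500/9925 ≈ 0.554.
Interpolate at f ≈ 0.554 with slerp weights a = sin((1−f)δ)/sin δ ≈ 1.517, b = sin(fδ)/sin δ ≈ 1.659.
p = a·p₁ + b·p₂ ≈ (-0.099, -0.369, -0.924); φ = arcsin(p_z) ≈ -67.52°, λ = atan2(p_y, p_x) ≈ -105.02°.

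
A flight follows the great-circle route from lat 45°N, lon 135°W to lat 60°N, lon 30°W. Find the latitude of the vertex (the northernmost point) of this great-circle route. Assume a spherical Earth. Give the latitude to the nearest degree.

≈ 66°N

The great circle lies in the plane with unit normal n̂ = (p₁ × p₂)/|p₁ × p₂|.
Here n̂_z ≈ +0.400; the vertex latitude is φ_max = arccos|n̂_z| ≈ 66.4°.
Check via Clairaut: cos φ_max = |cos φ₁| · sin C = cos(45.0°)·sin(34.5°) ≈ 0.400, again giving ≈ 66.4°.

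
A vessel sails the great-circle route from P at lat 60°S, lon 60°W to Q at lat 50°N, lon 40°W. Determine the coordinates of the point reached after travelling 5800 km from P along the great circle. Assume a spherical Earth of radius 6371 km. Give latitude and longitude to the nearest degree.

Convert each endpoint to a unit vector on the sphere (x = cos φ cos λ, y = cos φ sin λ, z = sin φ).
The central angle between the endpoints is δ = arccos(p₁·p₂) ≈ 1.941 rad (111.2°). The total great-circle distance is δ·R ≈ 1.941 × 6371 ≈ 12363 km, so the target fraction is f = 5800/12363 ≈ 0.469.
Interpolate at f ≈ 0.469 with slerp weights a = sin((1−f)δ)/sin δ ≈ 0.920, b = sin(fδ)/sin δ ≈ 0.847.
p = a·p₁ + b·p₂ ≈ (0.647, -0.748, -0.148); φ = arcsin(p_z) ≈ -8.48°, λ = atan2(p_y, p_x) ≈ -49.15°.

≈ lat 8°S, lon 49°W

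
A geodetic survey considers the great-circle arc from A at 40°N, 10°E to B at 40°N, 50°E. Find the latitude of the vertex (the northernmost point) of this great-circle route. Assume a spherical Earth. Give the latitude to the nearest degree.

The great circle lies in the plane with unit normal n̂ = (p₁ × p₂)/|p₁ × p₂|.
Here n̂_z ≈ +0.746; the vertex latitude is φ_max = arccos|n̂_z| ≈ 41.8°.

≈ 42°N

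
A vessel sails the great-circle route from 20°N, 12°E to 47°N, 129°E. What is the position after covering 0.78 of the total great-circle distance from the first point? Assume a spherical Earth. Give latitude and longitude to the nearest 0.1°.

Convert each endpoint to a unit vector on the sphere (x = cos φ cos λ, y = cos φ sin λ, z = sin φ).
The central angle between the endpoints is δ = arccos(p₁·p₂) ≈ 1.612 rad (92.3°).
Interpolate at f = 0.78 with slerp weights a = sin((1−f)δ)/sin δ ≈ 0.347, b = sin(fδ)/sin δ ≈ 0.952.
p = a·p₁ + b·p₂ ≈ (-0.089, 0.572, 0.815); φ = arcsin(p_z) ≈ 54.59°, λ = atan2(p_y, p_x) ≈ 98.86°.

≈ 54.6°N, 98.9°E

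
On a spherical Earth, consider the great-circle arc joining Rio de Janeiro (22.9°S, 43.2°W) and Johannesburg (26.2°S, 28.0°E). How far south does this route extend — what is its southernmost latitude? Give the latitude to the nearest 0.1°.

The great circle lies in the plane with unit normal n̂ = (p₁ × p₂)/|p₁ × p₂|.
Here n̂_z ≈ +0.870; the vertex latitude is φ_max = arccos|n̂_z| ≈ 29.5°.
Check via Clairaut: cos φ_max = |cos φ₁| · sin C = cos(22.9°)·sin(109.1°) ≈ 0.870, again giving ≈ 29.5°.

≈ 29.5°S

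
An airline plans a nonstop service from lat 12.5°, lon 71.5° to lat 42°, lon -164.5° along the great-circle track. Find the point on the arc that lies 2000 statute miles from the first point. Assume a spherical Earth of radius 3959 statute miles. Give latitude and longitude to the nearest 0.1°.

The haversine formula gives a central angle δ ≈ 1.835 rad (105.1°) between the endpoints. The total great-circle distance is δ·R ≈ 1.835 × 3959 ≈ 7264 mi, so the target fraction is f = 2000/7264 ≈ 0.275.
Interpolate at f ≈ 0.275 with slerp weights a = sin((1−f)δ)/sin δ ≈ 1.006, b = sin(fδ)/sin δ ≈ 0.501.
p = a·p₁ + b·p₂ ≈ (-0.047, 0.832, 0.553); φ = arcsin(p_z) ≈ 33.58°, λ = atan2(p_y, p_x) ≈ 93.26°.

≈ lat 33.6°, lon 93.3°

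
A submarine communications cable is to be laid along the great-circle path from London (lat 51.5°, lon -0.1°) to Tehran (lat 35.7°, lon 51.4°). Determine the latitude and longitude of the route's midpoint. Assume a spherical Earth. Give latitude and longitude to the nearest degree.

≈ lat 47°, lon 29°

Write both endpoints as unit vectors p₁, p₂ with components (cos φ cos λ, cos φ sin λ, sin φ).
The central angle between the endpoints is δ = arccos(p₁·p₂) ≈ 0.690 rad (39.5°).
Interpolate at f = 1/2 with slerp weights a = sin((1−f)δ)/sin δ ≈ 0.531, b = sin(fδ)/sin δ ≈ 0.531.
p = a·p₁ + b·p₂ ≈ (0.600, 0.337, 0.726); φ = arcsin(p_z) ≈ 46.54°, λ = atan2(p_y, p_x) ≈ 29.30°.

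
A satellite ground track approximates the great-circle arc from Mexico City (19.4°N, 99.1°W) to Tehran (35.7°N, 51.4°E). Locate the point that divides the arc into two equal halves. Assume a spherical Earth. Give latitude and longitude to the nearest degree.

From cos δ = sin φ₁ sin φ₂ + cos φ₁ cos φ₂ cos Δλ, the central angle is δ ≈ 2.063 rad (118.2°).
Interpolate at f = 1/2 with slerp weights a = sin((1−f)δ)/sin δ ≈ 0.974, b = sin(fδ)/sin δ ≈ 0.974.
p = a·p₁ + b·p₂ ≈ (0.348, -0.289, 0.892); φ = arcsin(p_z) ≈ 63.10°, λ = atan2(p_y, p_x) ≈ -39.69°.

≈ 63°N, 40°W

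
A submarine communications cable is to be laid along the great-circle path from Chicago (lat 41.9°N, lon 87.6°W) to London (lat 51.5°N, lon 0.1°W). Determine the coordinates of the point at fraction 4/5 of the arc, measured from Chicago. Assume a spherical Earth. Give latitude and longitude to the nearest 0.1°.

≈ lat 55.5°N, lon 18.2°W

Convert each endpoint to a unit vector on the sphere (x = cos φ cos λ, y = cos φ sin λ, z = sin φ).
The central angle between the endpoints is δ = arccos(p₁·p₂) ≈ 0.997 rad (57.1°).
Interpolate at f = 4/5 with slerp weights a = sin((1−f)δ)/sin δ ≈ 0.236, b = sin(fδ)/sin δ ≈ 0.852.
p = a·p₁ + b·p₂ ≈ (0.538, -0.176, 0.824); φ = arcsin(p_z) ≈ 55.53°, λ = atan2(p_y, p_x) ≈ -18.15°.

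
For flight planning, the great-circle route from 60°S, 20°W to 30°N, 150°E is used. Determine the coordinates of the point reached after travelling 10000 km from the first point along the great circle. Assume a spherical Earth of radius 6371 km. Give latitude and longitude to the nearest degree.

≈ 29°S, 140°E

The haversine formula gives a central angle δ ≈ 2.605 rad (149.3°) between the endpoints. The total great-circle distance is δ·R ≈ 2.605 × 6371 ≈ 16596 km, so the target fraction is f = 10000/16596 ≈ 0.603.
Interpolate at f ≈ 0.603 with slerp weights a = sin((1−f)δ)/sin δ ≈ 1.682, b = sin(fδ)/sin δ ≈ 1.956.
p = a·p₁ + b·p₂ ≈ (-0.677, 0.559, -0.479); φ = arcsin(p_z) ≈ -28.61°, λ = atan2(p_y, p_x) ≈ 140.42°.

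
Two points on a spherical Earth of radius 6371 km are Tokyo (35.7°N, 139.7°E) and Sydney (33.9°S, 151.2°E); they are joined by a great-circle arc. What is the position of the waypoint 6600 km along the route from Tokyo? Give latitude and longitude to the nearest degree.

≈ 23°S, 149°E

From cos δ = sin φ₁ sin φ₂ + cos φ₁ cos φ₂ cos Δλ, the central angle is δ ≈ 1.229 rad (70.4°). The total great-circle distance is δ·R ≈ 1.229 × 6371 ≈ 7831 km, so the target fraction is f = 6600/7831 ≈ 0.843.
Interpolate at f ≈ 0.843 with slerp weights a = sin((1−f)δ)/sin δ ≈ 0.204, b = sin(fδ)/sin δ ≈ 0.913.
p = a·p₁ + b·p₂ ≈ (-0.790, 0.472, -0.390); φ = arcsin(p_z) ≈ -22.98°, λ = atan2(p_y, p_x) ≈ 149.15°.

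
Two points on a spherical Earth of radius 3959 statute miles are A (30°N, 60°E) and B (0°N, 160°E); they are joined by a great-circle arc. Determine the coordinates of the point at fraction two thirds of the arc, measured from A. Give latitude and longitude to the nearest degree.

From cos δ = sin φ₁ sin φ₂ + cos φ₁ cos φ₂ cos Δλ, the central angle is δ ≈ 1.722 rad (98.6°).
Interpolate at f = 2/3 with slerp weights a = sin((1−f)δ)/sin δ ≈ 0.549, b = sin(fδ)/sin δ ≈ 0.922.
p = a·p₁ + b·p₂ ≈ (-0.629, 0.727, 0.275); φ = arcsin(p_z) ≈ 15.94°, λ = atan2(p_y, p_x) ≈ 130.85°.

≈ (16°N, 131°E)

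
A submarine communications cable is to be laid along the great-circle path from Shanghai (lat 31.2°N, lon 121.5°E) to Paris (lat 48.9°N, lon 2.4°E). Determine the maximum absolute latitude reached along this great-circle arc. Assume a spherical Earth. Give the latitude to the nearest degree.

≈ 60°N

The great circle lies in the plane with unit normal n̂ = (p₁ × p₂)/|p₁ × p₂|.
Here n̂_z ≈ -0.495; the vertex latitude is φ_max = arccos|n̂_z| ≈ 60.3°.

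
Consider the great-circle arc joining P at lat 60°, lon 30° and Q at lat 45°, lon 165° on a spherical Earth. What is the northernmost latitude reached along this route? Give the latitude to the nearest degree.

≈ 74°

The great circle lies in the plane with unit normal n̂ = (p₁ × p₂)/|p₁ × p₂|.
Here n̂_z ≈ +0.268; the vertex latitude is φ_max = arccos|n̂_z| ≈ 74.4°.
Check via Clairaut: cos φ_max = |cos φ₁| · sin C = cos(60.0°)·sin(32.4°) ≈ 0.268, again giving ≈ 74.4°.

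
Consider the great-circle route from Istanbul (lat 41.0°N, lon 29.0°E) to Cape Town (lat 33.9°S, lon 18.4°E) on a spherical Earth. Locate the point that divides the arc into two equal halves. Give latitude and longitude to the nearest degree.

≈ lat 4°N, lon 23°E

Convert each endpoint to a unit vector on the sphere (x = cos φ cos λ, y = cos φ sin λ, z = sin φ).
The central angle between the endpoints is δ = arccos(p₁·p₂) ≈ 1.318 rad (75.5°).
Interpolate at f = 1/2 with slerp weights a = sin((1−f)δ)/sin δ ≈ 0.633, b = sin(fδ)/sin δ ≈ 0.633.
p = a·p₁ + b·p₂ ≈ (0.916, 0.397, 0.062); φ = arcsin(p_z) ≈ 3.57°, λ = atan2(p_y, p_x) ≈ 23.45°.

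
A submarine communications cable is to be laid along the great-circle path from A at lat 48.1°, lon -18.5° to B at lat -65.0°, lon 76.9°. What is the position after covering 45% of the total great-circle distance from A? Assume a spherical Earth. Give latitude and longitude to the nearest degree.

From cos δ = sin φ₁ sin φ₂ + cos φ₁ cos φ₂ cos Δλ, the central angle is δ ≈ 2.348 rad (134.5°).
Interpolate at f = 0.45 with slerp weights a = sin((1−f)δ)/sin δ ≈ 1.348, b = sin(fδ)/sin δ ≈ 1.221.
p = a·p₁ + b·p₂ ≈ (0.971, 0.217, -0.103); φ = arcsin(p_z) ≈ -5.93°, λ = atan2(p_y, p_x) ≈ 12.60°.

≈ lat -6°, lon 13°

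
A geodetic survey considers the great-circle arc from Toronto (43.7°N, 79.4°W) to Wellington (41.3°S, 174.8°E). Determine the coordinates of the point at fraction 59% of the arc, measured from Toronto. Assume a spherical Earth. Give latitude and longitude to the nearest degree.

From cos δ = sin φ₁ sin φ₂ + cos φ₁ cos φ₂ cos Δλ, the central angle is δ ≈ 2.219 rad (127.1°).
Interpolate at f = 0.59 with slerp weights a = sin((1−f)δ)/sin δ ≈ 0.990, b = sin(fδ)/sin δ ≈ 1.212.
p = a·p₁ + b·p₂ ≈ (-0.775, -0.621, -0.116); φ = arcsin(p_z) ≈ -6.64°, λ = atan2(p_y, p_x) ≈ -141.28°.

≈ 7°S, 141°W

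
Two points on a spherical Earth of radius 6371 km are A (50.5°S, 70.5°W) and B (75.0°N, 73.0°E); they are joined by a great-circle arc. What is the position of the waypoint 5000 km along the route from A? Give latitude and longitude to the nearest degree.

From cos δ = sin φ₁ sin φ₂ + cos φ₁ cos φ₂ cos Δλ, the central angle is δ ≈ 2.642 rad (151.4°). The total great-circle distance is δ·R ≈ 2.642 × 6371 ≈ 16831 km, so the target fraction is f = 5000/16831 ≈ 0.297.
Interpolate at f ≈ 0.297 with slerp weights a = sin((1−f)δ)/sin δ ≈ 2.002, b = sin(fδ)/sin δ ≈ 1.475.
p = a·p₁ + b·p₂ ≈ (0.537, -0.835, -0.120); φ = arcsin(p_z) ≈ -6.91°, λ = atan2(p_y, p_x) ≈ -57.28°.

≈ (7°S, 57°W)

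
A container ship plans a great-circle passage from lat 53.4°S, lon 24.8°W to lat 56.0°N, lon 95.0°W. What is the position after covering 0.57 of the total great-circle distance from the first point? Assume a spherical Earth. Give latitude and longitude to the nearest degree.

Convert each endpoint to a unit vector on the sphere (x = cos φ cos λ, y = cos φ sin λ, z = sin φ).
The central angle between the endpoints is δ = arccos(p₁·p₂) ≈ 2.156 rad (123.5°).
Interpolate at f = 0.57 with slerp weights a = sin((1−f)δ)/sin δ ≈ 0.960, b = sin(fδ)/sin δ ≈ 1.130.
p = a·p₁ + b·p₂ ≈ (0.464, -0.870, 0.167); φ = arcsin(p_z) ≈ 9.59°, λ = atan2(p_y, p_x) ≈ -61.90°.

≈ lat 10°N, lon 62°W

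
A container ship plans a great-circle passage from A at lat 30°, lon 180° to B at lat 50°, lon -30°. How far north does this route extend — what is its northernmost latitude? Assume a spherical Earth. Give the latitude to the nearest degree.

The great circle lies in the plane with unit normal n̂ = (p₁ × p₂)/|p₁ × p₂|.
Here n̂_z ≈ +0.280; the vertex latitude is φ_max = arccos|n̂_z| ≈ 73.8°.
Check via Clairaut: cos φ_max = |cos φ₁| · sin C = cos(30.0°)·sin(18.8°) ≈ 0.280, again giving ≈ 73.8°.

≈ 74°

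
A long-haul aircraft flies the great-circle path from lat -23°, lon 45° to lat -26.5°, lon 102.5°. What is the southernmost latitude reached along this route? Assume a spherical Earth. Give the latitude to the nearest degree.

The great circle lies in the plane with unit normal n̂ = (p₁ × p₂)/|p₁ × p₂|.
Here n̂_z ≈ +0.883; the vertex latitude is φ_max = arccos|n̂_z| ≈ 28.0°.

≈ -28°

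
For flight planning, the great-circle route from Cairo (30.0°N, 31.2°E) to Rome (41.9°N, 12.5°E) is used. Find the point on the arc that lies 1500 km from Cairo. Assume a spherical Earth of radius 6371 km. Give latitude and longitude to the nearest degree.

≈ 39°N, 19°E

Convert each endpoint to a unit vector on the sphere (x = cos φ cos λ, y = cos φ sin λ, z = sin φ).
The central angle between the endpoints is δ = arccos(p₁·p₂) ≈ 0.335 rad (19.2°). The total great-circle distance is δ·R ≈ 0.335 × 6371 ≈ 2133 km, so the target fraction is f = 1500/2133 ≈ 0.703.
Interpolate at f ≈ 0.703 with slerp weights a = sin((1−f)δ)/sin δ ≈ 0.302, b = sin(fδ)/sin δ ≈ 0.710.
p = a·p₁ + b·p₂ ≈ (0.740, 0.250, 0.625); φ = arcsin(p_z) ≈ 38.69°, λ = atan2(p_y, p_x) ≈ 18.66°.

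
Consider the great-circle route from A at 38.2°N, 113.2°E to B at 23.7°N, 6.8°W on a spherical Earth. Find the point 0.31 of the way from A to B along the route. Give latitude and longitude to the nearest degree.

≈ 51°N, 74°E

Write both endpoints as unit vectors p₁, p₂ with components (cos φ cos λ, cos φ sin λ, sin φ).
The central angle between the endpoints is δ = arccos(p₁·p₂) ≈ 1.682 rad (96.4°).
Interpolate at f = 0.31 with slerp weights a = sin((1−f)δ)/sin δ ≈ 0.923, b = sin(fδ)/sin δ ≈ 0.501.
p = a·p₁ + b·p₂ ≈ (0.170, 0.612, 0.772); φ = arcsin(p_z) ≈ 50.55°, λ = atan2(p_y, p_x) ≈ 74.47°.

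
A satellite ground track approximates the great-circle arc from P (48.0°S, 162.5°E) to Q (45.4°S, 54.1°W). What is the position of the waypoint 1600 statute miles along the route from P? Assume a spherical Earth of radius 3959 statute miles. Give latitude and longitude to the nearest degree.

Convert each endpoint to a unit vector on the sphere (x = cos φ cos λ, y = cos φ sin λ, z = sin φ).
The central angle between the endpoints is δ = arccos(p₁·p₂) ≈ 1.418 rad (81.3°). The total great-circle distance is δ·R ≈ 1.418 × 3959 ≈ 5615 mi, so the target fraction is f = 1600/5615 ≈ 0.285.
Interpolate at f ≈ 0.285 with slerp weights a = sin((1−f)δ)/sin δ ≈ 0.859, b = sin(fδ)/sin δ ≈ 0.398.
p = a·p₁ + b·p₂ ≈ (-0.384, -0.053, -0.922); φ = arcsin(p_z) ≈ -67.17°, λ = atan2(p_y, p_x) ≈ -172.08°.

≈ (67°S, 172°W)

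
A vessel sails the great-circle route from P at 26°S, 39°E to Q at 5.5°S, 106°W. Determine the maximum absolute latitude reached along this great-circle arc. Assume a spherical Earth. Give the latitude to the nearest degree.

≈ 45°S

The great circle lies in the plane with unit normal n̂ = (p₁ × p₂)/|p₁ × p₂|.
Here n̂_z ≈ -0.710; the vertex latitude is φ_max = arccos|n̂_z| ≈ 44.8°.
Check via Clairaut: cos φ_max = |cos φ₁| · sin C = cos(26.0°)·sin(127.8°) ≈ 0.710, again giving ≈ 44.8°.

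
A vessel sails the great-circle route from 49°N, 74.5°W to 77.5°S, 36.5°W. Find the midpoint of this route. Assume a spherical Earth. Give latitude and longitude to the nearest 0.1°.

≈ 14.8°S, 65.3°W

Write both endpoints as unit vectors p₁, p₂ with components (cos φ cos λ, cos φ sin λ, sin φ).
The central angle between the endpoints is δ = arccos(p₁·p₂) ≈ 2.246 rad (128.7°).
Interpolate at f = 1/2 with slerp weights a = sin((1−f)δ)/sin δ ≈ 1.155, b = sin(fδ)/sin δ ≈ 1.155.
p = a·p₁ + b·p₂ ≈ (0.403, -0.879, -0.256); φ = arcsin(p_z) ≈ -14.82°, λ = atan2(p_y, p_x) ≈ -65.34°.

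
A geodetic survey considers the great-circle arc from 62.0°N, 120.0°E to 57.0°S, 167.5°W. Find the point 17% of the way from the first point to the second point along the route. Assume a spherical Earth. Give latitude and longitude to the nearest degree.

≈ 43°N, 141°E

Write both endpoints as unit vectors p₁, p₂ with components (cos φ cos λ, cos φ sin λ, sin φ).
The central angle between the endpoints is δ = arccos(p₁·p₂) ≈ 2.296 rad (131.6°).
Interpolate at f = 0.17 with slerp weights a = sin((1−f)δ)/sin δ ≈ 1.262, b = sin(fδ)/sin δ ≈ 0.509.
p = a·p₁ + b·p₂ ≈ (-0.567, 0.453, 0.688); φ = arcsin(p_z) ≈ 43.47°, λ = atan2(p_y, p_x) ≈ 141.35°.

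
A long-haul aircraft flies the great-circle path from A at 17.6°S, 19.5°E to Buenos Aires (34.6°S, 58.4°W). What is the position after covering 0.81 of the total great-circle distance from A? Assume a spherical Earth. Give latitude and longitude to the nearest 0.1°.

≈ 35.4°S, 42.1°W

Write both endpoints as unit vectors p₁, p₂ with components (cos φ cos λ, cos φ sin λ, sin φ).
The central angle between the endpoints is δ = arccos(p₁·p₂) ≈ 1.228 rad (70.4°).
Interpolate at f = 0.81 with slerp weights a = sin((1−f)δ)/sin δ ≈ 0.245, b = sin(fδ)/sin δ ≈ 0.890.
p = a·p₁ + b·p₂ ≈ (0.605, -0.546, -0.580); φ = arcsin(p_z) ≈ -35.44°, λ = atan2(p_y, p_x) ≈ -42.09°.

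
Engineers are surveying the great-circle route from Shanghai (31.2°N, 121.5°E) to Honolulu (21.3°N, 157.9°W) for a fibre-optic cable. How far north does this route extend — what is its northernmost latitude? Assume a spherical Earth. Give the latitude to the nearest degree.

The great circle lies in the plane with unit normal n̂ = (p₁ × p₂)/|p₁ × p₂|.
Here n̂_z ≈ +0.829; the vertex latitude is φ_max = arccos|n̂_z| ≈ 34.0°.
Check via Clairaut: cos φ_max = |cos φ₁| · sin C = cos(31.2°)·sin(75.8°) ≈ 0.829, again giving ≈ 34.0°.

≈ 34°N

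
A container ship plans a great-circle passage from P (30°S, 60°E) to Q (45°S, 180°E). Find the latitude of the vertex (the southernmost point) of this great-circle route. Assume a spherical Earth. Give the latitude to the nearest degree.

The great circle lies in the plane with unit normal n̂ = (p₁ × p₂)/|p₁ × p₂|.
Here n̂_z ≈ +0.531; the vertex latitude is φ_max = arccos|n̂_z| ≈ 57.9°.
Check via Clairaut: cos φ_max = |cos φ₁| · sin C = cos(30.0°)·sin(142.2°) ≈ 0.531, again giving ≈ 57.9°.

≈ 58°S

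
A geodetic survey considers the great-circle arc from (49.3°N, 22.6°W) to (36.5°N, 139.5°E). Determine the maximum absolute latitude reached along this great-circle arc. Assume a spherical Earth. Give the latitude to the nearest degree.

The great circle lies in the plane with unit normal n̂ = (p₁ × p₂)/|p₁ × p₂|.
Here n̂_z ≈ +0.161; the vertex latitude is φ_max = arccos|n̂_z| ≈ 80.7°.

≈ 81°N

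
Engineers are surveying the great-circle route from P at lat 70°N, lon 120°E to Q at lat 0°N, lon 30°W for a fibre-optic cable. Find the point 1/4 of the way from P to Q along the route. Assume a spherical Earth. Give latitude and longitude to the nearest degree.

From cos δ = sin φ₁ sin φ₂ + cos φ₁ cos φ₂ cos Δλ, the central angle is δ ≈ 1.872 rad (107.2°).
Interpolate at f = 1/4 with slerp weights a = sin((1−f)δ)/sin δ ≈ 1.032, b = sin(fδ)/sin δ ≈ 0.472.
p = a·p₁ + b·p₂ ≈ (0.232, 0.070, 0.970); φ = arcsin(p_z) ≈ 75.96°, λ = atan2(p_y, p_x) ≈ 16.70°.

≈ lat 76°N, lon 17°E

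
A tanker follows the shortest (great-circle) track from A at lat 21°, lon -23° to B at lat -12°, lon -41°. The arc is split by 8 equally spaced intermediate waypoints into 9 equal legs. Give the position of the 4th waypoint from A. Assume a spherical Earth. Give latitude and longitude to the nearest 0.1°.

From cos δ = sin φ₁ sin φ₂ + cos φ₁ cos φ₂ cos Δλ, the central angle is δ ≈ 0.653 rad (37.4°).
Interpolate at f = 4/9 with slerp weights a = sin((1−f)δ)/sin δ ≈ 0.584, b = sin(fδ)/sin δ ≈ 0.471.
p = a·p₁ + b·p₂ ≈ (0.850, -0.515, 0.111); φ = arcsin(p_z) ≈ 6.40°, λ = atan2(p_y, p_x) ≈ -31.24°.

≈ lat 6.4°, lon -31.2°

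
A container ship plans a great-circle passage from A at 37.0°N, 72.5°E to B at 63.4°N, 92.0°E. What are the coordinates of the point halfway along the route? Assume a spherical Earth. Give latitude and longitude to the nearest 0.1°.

≈ 50.6°N, 79.5°E

From cos δ = sin φ₁ sin φ₂ + cos φ₁ cos φ₂ cos Δλ, the central angle is δ ≈ 0.505 rad (28.9°).
Interpolate at f = 1/2 with slerp weights a = sin((1−f)δ)/sin δ ≈ 0.516, b = sin(fδ)/sin δ ≈ 0.516.
p = a·p₁ + b·p₂ ≈ (0.116, 0.624, 0.772); φ = arcsin(p_z) ≈ 50.58°, λ = atan2(p_y, p_x) ≈ 79.48°.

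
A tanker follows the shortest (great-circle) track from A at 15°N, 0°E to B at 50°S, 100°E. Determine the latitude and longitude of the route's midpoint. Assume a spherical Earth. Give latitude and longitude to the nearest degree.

Convert each endpoint to a unit vector on the sphere (x = cos φ cos λ, y = cos φ sin λ, z = sin φ).
The central angle between the endpoints is δ = arccos(p₁·p₂) ≈ 1.882 rad (107.8°).
Interpolate at f = 1/2 with slerp weights a = sin((1−f)δ)/sin δ ≈ 0.849, b = sin(fδ)/sin δ ≈ 0.849.
p = a·p₁ + b·p₂ ≈ (0.725, 0.537, -0.431); φ = arcsin(p_z) ≈ -25.50°, λ = atan2(p_y, p_x) ≈ 36.54°.

≈ 26°S, 37°E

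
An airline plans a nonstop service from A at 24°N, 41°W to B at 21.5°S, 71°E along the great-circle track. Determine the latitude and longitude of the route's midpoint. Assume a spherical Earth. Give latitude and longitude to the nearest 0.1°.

Write both endpoints as unit vectors p₁, p₂ with components (cos φ cos λ, cos φ sin λ, sin φ).
The central angle between the endpoints is δ = arccos(p₁·p₂) ≈ 2.057 rad (117.9°).
Interpolate at f = 1/2 with slerp weights a = sin((1−f)δ)/sin δ ≈ 0.969, b = sin(fδ)/sin δ ≈ 0.969.
p = a·p₁ + b·p₂ ≈ (0.962, 0.272, 0.039); φ = arcsin(p_z) ≈ 2.23°, λ = atan2(p_y, p_x) ≈ 15.78°.

≈ 2.2°N, 15.8°E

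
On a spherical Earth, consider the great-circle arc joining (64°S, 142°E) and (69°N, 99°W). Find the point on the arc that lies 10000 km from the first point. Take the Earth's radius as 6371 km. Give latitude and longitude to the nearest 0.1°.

≈ (15.9°N, 164.0°W)

Write both endpoints as unit vectors p₁, p₂ with components (cos φ cos λ, cos φ sin λ, sin φ).
The central angle between the endpoints is δ = arccos(p₁·p₂) ≈ 2.727 rad (156.2°). The total great-circle distance is δ·R ≈ 2.727 × 6371 ≈ 17373 km, so the target fraction is f = 10000/17373 ≈ 0.576.
Interpolate at f ≈ 0.576 with slerp weights a = sin((1−f)δ)/sin δ ≈ 2.273, b = sin(fδ)/sin δ ≈ 2.482.
p = a·p₁ + b·p₂ ≈ (-0.924, -0.265, 0.274); φ = arcsin(p_z) ≈ 15.92°, λ = atan2(p_y, p_x) ≈ -164.00°.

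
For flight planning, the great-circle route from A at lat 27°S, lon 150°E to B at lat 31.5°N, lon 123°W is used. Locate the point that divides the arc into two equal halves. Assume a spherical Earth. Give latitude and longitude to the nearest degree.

Convert each endpoint to a unit vector on the sphere (x = cos φ cos λ, y = cos φ sin λ, z = sin φ).
The central angle between the endpoints is δ = arccos(p₁·p₂) ≈ 1.770 rad (101.4°).
Interpolate at f = 1/2 with slerp weights a = sin((1−f)δ)/sin δ ≈ 0.789, b = sin(fδ)/sin δ ≈ 0.789.
p = a·p₁ + b·p₂ ≈ (-0.976, -0.213, 0.054); φ = arcsin(p_z) ≈ 3.10°, λ = atan2(p_y, p_x) ≈ -167.70°.

≈ lat 3°N, lon 168°W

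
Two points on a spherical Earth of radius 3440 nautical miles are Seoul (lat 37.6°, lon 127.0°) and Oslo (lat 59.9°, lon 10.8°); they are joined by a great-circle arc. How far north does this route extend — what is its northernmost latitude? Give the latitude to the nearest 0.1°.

The great circle lies in the plane with unit normal n̂ = (p₁ × p₂)/|p₁ × p₂|.
Here n̂_z ≈ -0.381; the vertex latitude is φ_max = arccos|n̂_z| ≈ 67.6°.
Check via Clairaut: cos φ_max = |cos φ₁| · sin C = cos(37.6°)·sin(28.7°) ≈ 0.381, again giving ≈ 67.6°.

≈ 67.6°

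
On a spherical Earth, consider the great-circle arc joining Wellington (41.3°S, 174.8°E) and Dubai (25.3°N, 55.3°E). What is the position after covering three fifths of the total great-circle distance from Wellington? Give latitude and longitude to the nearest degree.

≈ 7°S, 96°E

From cos δ = sin φ₁ sin φ₂ + cos φ₁ cos φ₂ cos Δλ, the central angle is δ ≈ 2.235 rad (128.1°).
Interpolate at f = 3/5 with slerp weights a = sin((1−f)δ)/sin δ ≈ 0.990, b = sin(fδ)/sin δ ≈ 1.237.
p = a·p₁ + b·p₂ ≈ (-0.104, 0.987, -0.125); φ = arcsin(p_z) ≈ -7.18°, λ = atan2(p_y, p_x) ≈ 96.03°.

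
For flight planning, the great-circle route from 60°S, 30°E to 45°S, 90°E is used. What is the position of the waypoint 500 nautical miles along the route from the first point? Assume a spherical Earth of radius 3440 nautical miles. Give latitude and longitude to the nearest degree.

Convert each endpoint to a unit vector on the sphere (x = cos φ cos λ, y = cos φ sin λ, z = sin φ).
The central angle between the endpoints is δ = arccos(p₁·p₂) ≈ 0.661 rad (37.9°). The total great-circle distance is δ·R ≈ 0.661 × 3440 ≈ 2275 nmi, so the target fraction is f = 500/2275 ≈ 0.220.
Interpolate at f ≈ 0.220 with slerp weights a = sin((1−f)δ)/sin δ ≈ 0.803, b = sin(fδ)/sin δ ≈ 0.236.
p = a·p₁ + b·p₂ ≈ (0.348, 0.368, -0.862); φ = arcsin(p_z) ≈ -59.60°, λ = atan2(p_y, p_x) ≈ 46.58°.

≈ 60°S, 47°E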